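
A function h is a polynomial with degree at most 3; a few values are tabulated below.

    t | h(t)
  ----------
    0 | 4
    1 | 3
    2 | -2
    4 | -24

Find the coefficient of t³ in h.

0

Write h(t) = at³ + bt² + ct + d; the 4 given values yield a linear system in the 4 coefficients.
Solving, the leading coefficient vanishes, and h(t) = -2t² + t + 4.
The coefficient of t³ is 0.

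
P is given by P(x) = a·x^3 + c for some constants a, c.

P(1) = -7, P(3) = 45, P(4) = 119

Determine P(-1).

From P(1) = -7 and P(3) = 45: 1a + c = -7 and 27a + c = 45.
Subtracting: 26a = 52, so a = 2; then c = -7 − 2·1 = -9.
So P(x) = 2x³ − 9, and P(-1) = -11.

-11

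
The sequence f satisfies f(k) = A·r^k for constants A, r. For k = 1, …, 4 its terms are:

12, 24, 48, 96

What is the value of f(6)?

384

Consecutive ratio: 24/12 = 2, and 48/24 = 2, so r = 2.
Then A·2^1 = 12 gives A = 6, and f(k) = 6·2^k.
f(6) = 6·2^6 = 384.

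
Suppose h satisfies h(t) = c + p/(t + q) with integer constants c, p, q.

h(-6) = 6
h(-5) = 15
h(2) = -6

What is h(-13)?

(h(t) − c)(t + q) = p for each data point; the three points give a linear system in c and q, then p follows.
Solving: c = -3, q = 4, p = -18, so h(t) = -3 − 18/(t + 4).
Then h(-13) = -3 − 18/(-9) = -1.

-1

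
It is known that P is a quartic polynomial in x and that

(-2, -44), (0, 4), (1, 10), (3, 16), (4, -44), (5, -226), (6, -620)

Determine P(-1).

-4

Write P(x) = ax^4 + bx³ + cx² + dx + e; the 7 given values yield a linear system in the 5 coefficients.
Solving, P(x) = -x^4 + 3x³ + 4x + 4.
Then P(-1) = -4.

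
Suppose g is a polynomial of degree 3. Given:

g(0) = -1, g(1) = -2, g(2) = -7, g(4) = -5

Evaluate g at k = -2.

Write g(k) = ak³ + bk² + ck + d; the 4 given values yield a linear system in the 4 coefficients.
Solving, g(k) = k³ - 5k² + 3k - 1.
Then g(-2) = -35.

-35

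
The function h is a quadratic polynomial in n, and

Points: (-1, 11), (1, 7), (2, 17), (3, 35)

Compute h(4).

Write h(n) = an² + bn + c; the 4 given values yield a linear system in the 3 coefficients.
Solving, h(n) = 4n² - 2n + 5.
Then h(4) = 61.

61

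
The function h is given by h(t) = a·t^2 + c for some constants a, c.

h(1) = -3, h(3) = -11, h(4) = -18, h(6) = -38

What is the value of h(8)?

-66

From h(1) = -3 and h(3) = -11: 1a + c = -3 and 9a + c = -11.
Subtracting: 8a = -8, so a = -1; then c = -3 − (-1)·1 = -2.
So h(t) = -1t² − 2, and h(8) = -66.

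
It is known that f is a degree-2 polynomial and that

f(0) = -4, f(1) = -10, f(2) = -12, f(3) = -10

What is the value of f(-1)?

Write f(n) = an² + bn + c; the 4 given values yield a linear system in the 3 coefficients.
Solving, f(n) = 2n² - 8n - 4.
Then f(-1) = 6.

6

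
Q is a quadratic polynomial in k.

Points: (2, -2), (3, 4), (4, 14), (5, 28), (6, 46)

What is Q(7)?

68

Write Q(k) = ak² + bk + c; the 5 given values yield a linear system in the 3 coefficients.
Solving, Q(k) = 2k² - 4k - 2.
Then Q(7) = 68.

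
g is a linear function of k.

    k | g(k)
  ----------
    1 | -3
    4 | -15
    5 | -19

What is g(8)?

-31

Write g(k) = ak + b; the 3 given values yield a linear system in the 2 coefficients.
Solving, g(k) = -4k + 1.
Then g(8) = -31.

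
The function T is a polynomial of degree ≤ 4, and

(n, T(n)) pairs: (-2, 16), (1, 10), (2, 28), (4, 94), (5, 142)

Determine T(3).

56

Write T(n) = an^4 + bn³ + cn² + dn + e; the 5 given values yield a linear system in the 5 coefficients.
Solving, the top 2 coefficients vanish, and T(n) = 5n² + 3n + 2.
Then T(3) = 56.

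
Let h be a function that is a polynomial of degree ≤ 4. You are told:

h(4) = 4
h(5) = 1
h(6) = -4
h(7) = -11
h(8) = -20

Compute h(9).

-31

Write h(m) = am^4 + bm³ + cm² + dm + e; the 5 given values yield a linear system in the 5 coefficients.
Solving, the top 2 coefficients vanish, and h(m) = -m² + 6m - 4.
Then h(9) = -31.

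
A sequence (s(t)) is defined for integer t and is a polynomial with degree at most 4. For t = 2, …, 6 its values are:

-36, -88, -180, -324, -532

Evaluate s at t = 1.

First differences: -52, -92, -144, -208. Second differences: -40, -52, -64. Third differences: -12, -12.
Level-3 differences are constant, so s has degree 3.
Fitting a degree-3 polynomial gives s(t) = -2t³ - 2t² - 4t - 4.
Then s(1) = -12.

-12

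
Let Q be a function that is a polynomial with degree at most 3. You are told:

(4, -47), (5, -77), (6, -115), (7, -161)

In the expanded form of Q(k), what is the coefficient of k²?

-4

Write Q(k) = ak³ + bk² + ck + d; the 4 given values yield a linear system in the 4 coefficients.
Solving, the leading coefficient vanishes, and Q(k) = -4k² + 6k - 7.
The coefficient of k² is -4.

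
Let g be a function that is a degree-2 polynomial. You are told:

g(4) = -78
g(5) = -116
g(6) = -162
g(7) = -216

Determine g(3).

-48

First differences: -38, -46, -54. Second differences: -8, -8.
Level-2 differences are constant, so g has degree 2.
Fitting a degree-2 polynomial gives g(k) = -4k² - 2k - 6.
Then g(3) = -48.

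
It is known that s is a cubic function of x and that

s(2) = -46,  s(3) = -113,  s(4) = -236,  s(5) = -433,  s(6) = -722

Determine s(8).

First differences: -67, -123, -197, -289. Second differences: -56, -74, -92. Third differences: -18, -18.
Level-3 differences are constant, so s has degree 3.
Fitting a degree-3 polynomial gives s(x) = -3x³ - x² - 5x - 8.
Then s(8) = -1648.

-1648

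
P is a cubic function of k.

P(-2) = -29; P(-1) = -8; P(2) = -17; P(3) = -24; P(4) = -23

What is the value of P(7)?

Write P(k) = ak³ + bk² + ck + d; the 5 given values yield a linear system in the 4 coefficients.
Solving, P(k) = k³ - 5k² - k - 3.
Then P(7) = 88.

88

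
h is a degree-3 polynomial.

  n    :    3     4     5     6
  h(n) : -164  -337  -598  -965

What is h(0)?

Write h(n) = an³ + bn² + cn + d; the 4 given values yield a linear system in the 4 coefficients.
Solving, h(n) = -3n³ - 8n² - 6n + 7.
The constant term is h(0) = 7.

7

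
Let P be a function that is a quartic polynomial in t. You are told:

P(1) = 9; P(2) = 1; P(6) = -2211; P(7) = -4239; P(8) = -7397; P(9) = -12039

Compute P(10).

Write P(t) = at^4 + bt³ + ct² + dt + e; the 6 given values yield a linear system in the 5 coefficients.
Solving, P(t) = -2t^4 + t³ + 4t² + 3t + 3.
Then P(10) = -18567.

-18567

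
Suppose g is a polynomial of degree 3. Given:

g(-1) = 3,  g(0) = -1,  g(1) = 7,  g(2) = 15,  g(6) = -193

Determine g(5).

Write g(n) = an³ + bn² + cn + d; the 5 given values yield a linear system in the 4 coefficients.
Solving, g(n) = -2n³ + 6n² + 4n - 1.
Then g(5) = -81.

-81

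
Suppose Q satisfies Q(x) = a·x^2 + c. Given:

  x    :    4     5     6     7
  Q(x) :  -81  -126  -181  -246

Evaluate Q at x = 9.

-406

From Q(4) = -81 and Q(5) = -126: 16a + c = -81 and 25a + c = -126.
Subtracting: 9a = -45, so a = -5; then c = -81 − (-5)·16 = -1.
So Q(x) = -5x² − 1, and Q(9) = -406.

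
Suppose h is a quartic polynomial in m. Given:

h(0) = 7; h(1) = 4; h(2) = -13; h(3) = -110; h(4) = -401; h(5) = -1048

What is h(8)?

-7465

First differences: -3, -17, -97, -291, -647. Second differences: -14, -80, -194, -356. Third differences: -66, -114, -162. Fourth differences: -48, -48.
Level-4 differences are constant, so h has degree 4.
Fitting a degree-4 polynomial gives h(m) = -2m^4 + m³ + 4m² - 6m + 7.
Then h(8) = -7465.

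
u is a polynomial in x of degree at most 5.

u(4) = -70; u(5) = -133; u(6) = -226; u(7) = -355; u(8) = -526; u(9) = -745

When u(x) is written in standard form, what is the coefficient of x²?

0

First differences: -63, -93, -129, -171, -219. Second differences: -30, -36, -42, -48. Third differences: -6, -6, -6.
Level-3 differences are constant, so u has degree 3.
Fitting a degree-3 polynomial gives u(x) = -x³ - 2x + 2.
The coefficient of x² is 0.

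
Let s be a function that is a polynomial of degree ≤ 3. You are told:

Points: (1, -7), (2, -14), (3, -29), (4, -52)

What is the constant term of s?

First differences: -7, -15, -23. Second differences: -8, -8.
Level-2 differences are constant, so s has degree 2.
Fitting a degree-2 polynomial gives s(k) = -4k² + 5k - 8.
The constant term is s(0) = -8.

-8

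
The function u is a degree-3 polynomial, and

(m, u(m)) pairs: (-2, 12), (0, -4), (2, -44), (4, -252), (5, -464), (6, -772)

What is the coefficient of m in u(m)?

Write u(m) = am³ + bm² + cm + d; the 6 given values yield a linear system in the 4 coefficients.
Solving, u(m) = -3m³ - 3m² - 2m - 4.
The coefficient of m is -2.

-2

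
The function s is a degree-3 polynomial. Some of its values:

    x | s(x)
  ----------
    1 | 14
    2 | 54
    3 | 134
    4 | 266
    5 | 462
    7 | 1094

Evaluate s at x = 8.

Write s(x) = ax³ + bx² + cx + d; the 6 given values yield a linear system in the 4 coefficients.
Solving, s(x) = 2x³ + 8x² + 2x + 2.
Then s(8) = 1554.

1554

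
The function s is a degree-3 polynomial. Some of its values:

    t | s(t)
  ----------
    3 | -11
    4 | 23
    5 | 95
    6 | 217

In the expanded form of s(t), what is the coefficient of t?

Write s(t) = at³ + bt² + ct + d; the 4 given values yield a linear system in the 4 coefficients.
Solving, s(t) = 2t³ - 5t² - 5t - 5.
The coefficient of t is -5.

-5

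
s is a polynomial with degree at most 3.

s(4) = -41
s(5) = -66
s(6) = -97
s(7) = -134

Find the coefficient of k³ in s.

0

First differences: -25, -31, -37. Second differences: -6, -6.
Level-2 differences are constant, so s has degree 2.
Fitting a degree-2 polynomial gives s(k) = -3k² + 2k - 1.
The coefficient of k³ is 0.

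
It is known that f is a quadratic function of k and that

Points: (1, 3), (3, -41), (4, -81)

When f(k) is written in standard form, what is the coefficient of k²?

Write f(k) = ak² + bk + c; the 3 given values yield a linear system in the 3 coefficients.
Solving, f(k) = -6k² + 2k + 7.
The coefficient of k² is -6.

-6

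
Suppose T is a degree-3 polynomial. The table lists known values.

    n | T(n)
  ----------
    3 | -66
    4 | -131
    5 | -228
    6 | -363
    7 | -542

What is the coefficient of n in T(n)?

0

Write T(n) = an³ + bn² + cn + d; the 5 given values yield a linear system in the 4 coefficients.
Solving, T(n) = -n³ - 4n² - 3.
The coefficient of n is 0.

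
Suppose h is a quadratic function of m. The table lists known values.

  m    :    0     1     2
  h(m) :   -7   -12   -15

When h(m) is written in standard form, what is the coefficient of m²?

1

Write h(m) = am² + bm + c; the 3 given values yield a linear system in the 3 coefficients.
Solving, h(m) = m² - 6m - 7.
The coefficient of m² is 1.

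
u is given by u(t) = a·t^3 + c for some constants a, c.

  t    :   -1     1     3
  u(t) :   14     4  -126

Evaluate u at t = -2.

49

From u(-1) = 14 and u(1) = 4: -1a + c = 14 and 1a + c = 4.
Subtracting: 2a = -10, so a = -5; then c = 14 − (-5)·(-1) = 9.
So u(t) = -5t³ + 9, and u(-2) = 49.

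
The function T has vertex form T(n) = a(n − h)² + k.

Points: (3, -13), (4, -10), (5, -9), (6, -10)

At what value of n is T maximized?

First differences 3, 1, -1; second difference -2 = 2a, so a = -1.
Expanding, the n-coefficient is −2ah = 2h; matching it to the data gives h = 5, and then k = -9.
So T(n) = -1(n − 5)² − 9.
Hence h = 5.

5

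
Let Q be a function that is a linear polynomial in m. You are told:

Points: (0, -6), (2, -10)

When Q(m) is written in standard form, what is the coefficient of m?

Write Q(m) = am + b; the 2 given values yield a linear system in the 2 coefficients.
Solving, Q(m) = -2m - 6.
The coefficient of m is -2.

-2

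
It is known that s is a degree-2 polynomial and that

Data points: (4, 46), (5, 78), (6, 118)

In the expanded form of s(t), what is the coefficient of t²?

Write s(t) = at² + bt + c; the 3 given values yield a linear system in the 3 coefficients.
Solving, s(t) = 4t² - 4t - 2.
The coefficient of t² is 4.

4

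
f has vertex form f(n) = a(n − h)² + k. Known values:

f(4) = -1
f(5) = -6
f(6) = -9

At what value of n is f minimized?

First differences -5, -3; second difference 2 = 2a, so a = 1.
Expanding, the n-coefficient is −2ah = -2h; matching it to the data gives h = 7, and then k = -10.
So f(n) = 1(n − 7)² − 10.
Hence h = 7.

7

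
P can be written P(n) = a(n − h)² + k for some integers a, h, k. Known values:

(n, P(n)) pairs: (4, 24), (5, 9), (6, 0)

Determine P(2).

First differences -15, -9; second difference 6 = 2a, so a = 3.
Expanding, the n-coefficient is −2ah = -6h; matching it to the data gives h = 7, and then k = -3.
So P(n) = 3(n − 7)² − 3.
P(2) = 3·(-5)² − 3 = 72.

72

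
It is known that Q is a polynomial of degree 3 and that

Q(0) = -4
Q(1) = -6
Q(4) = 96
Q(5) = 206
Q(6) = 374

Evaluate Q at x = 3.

32

Write Q(x) = ax³ + bx² + cx + d; the 5 given values yield a linear system in the 4 coefficients.
Solving, Q(x) = 2x³ - x² - 3x - 4.
Then Q(3) = 32.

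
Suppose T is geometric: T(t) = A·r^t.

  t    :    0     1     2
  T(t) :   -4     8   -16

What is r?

-2

Consecutive ratio: 8/(-4) = -2, and -16/8 = -2, so r = -2.
Then A·(-2)^0 = -4 gives A = -4, and T(t) = -4·(-2)^t.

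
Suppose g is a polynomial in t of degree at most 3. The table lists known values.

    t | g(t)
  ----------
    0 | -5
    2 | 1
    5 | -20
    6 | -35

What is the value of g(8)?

-77

Write g(t) = at³ + bt² + ct + d; the 4 given values yield a linear system in the 4 coefficients.
Solving, the leading coefficient vanishes, and g(t) = -2t² + 7t - 5.
Then g(8) = -77.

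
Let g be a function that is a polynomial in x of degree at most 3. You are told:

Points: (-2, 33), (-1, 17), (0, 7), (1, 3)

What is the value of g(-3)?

55

First differences: -16, -10, -4. Second differences: 6, 6.
Level-2 differences are constant, so g has degree 2.
Fitting a degree-2 polynomial gives g(x) = 3x² - 7x + 7.
Then g(-3) = 55.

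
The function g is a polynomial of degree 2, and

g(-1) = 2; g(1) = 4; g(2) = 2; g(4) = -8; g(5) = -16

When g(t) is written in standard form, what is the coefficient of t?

Write g(t) = at² + bt + c; the 5 given values yield a linear system in the 3 coefficients.
Solving, g(t) = -t² + t + 4.
The coefficient of t is 1.

1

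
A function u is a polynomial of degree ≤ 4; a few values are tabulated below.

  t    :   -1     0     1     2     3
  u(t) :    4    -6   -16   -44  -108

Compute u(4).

Write u(t) = at^4 + bt³ + ct² + dt + e; the 5 given values yield a linear system in the 5 coefficients.
Solving, the leading coefficient vanishes, and u(t) = -3t³ - 7t - 6.
Then u(4) = -226.

-226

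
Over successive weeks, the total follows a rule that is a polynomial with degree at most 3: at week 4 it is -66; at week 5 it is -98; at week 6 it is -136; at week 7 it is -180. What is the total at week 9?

-286

Write the value at n as T(n).
Write T(n) = an³ + bn² + cn + d; the 4 given values yield a linear system in the 4 coefficients.
Solving, the leading coefficient vanishes, and T(n) = -3n² - 5n + 2.
Then T(9) = -286.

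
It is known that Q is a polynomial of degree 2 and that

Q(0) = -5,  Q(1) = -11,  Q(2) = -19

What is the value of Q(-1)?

-1

Write Q(n) = an² + bn + c; the 3 given values yield a linear system in the 3 coefficients.
Solving, Q(n) = -n² - 5n - 5.
Then Q(-1) = -1.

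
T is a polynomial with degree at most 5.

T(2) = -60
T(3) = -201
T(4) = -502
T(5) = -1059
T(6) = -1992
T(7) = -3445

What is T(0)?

First differences: -141, -301, -557, -933, -1453. Second differences: -160, -256, -376, -520. Third differences: -96, -120, -144. Fourth differences: -24, -24.
Level-4 differences are constant, so T has degree 4.
Fitting a degree-4 polynomial gives T(t) = -t^4 - 2t³ - 7t² - 3t + 6.
The constant term is T(0) = 6.

6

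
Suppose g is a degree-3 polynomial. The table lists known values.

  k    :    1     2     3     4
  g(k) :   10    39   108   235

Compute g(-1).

0

Write g(k) = ak³ + bk² + ck + d; the 4 given values yield a linear system in the 4 coefficients.
Solving, g(k) = 3k³ + 2k² + 2k + 3.
Then g(-1) = 0.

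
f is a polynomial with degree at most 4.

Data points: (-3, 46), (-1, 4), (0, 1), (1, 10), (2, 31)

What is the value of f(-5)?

Write f(t) = at^4 + bt³ + ct² + dt + e; the 5 given values yield a linear system in the 5 coefficients.
Solving, the top 2 coefficients vanish, and f(t) = 6t² + 3t + 1.
Then f(-5) = 136.

136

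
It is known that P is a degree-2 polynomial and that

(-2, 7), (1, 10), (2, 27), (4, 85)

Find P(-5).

Write P(x) = ax² + bx + c; the 4 given values yield a linear system in the 3 coefficients.
Solving, P(x) = 4x² + 5x + 1.
Then P(-5) = 76.

76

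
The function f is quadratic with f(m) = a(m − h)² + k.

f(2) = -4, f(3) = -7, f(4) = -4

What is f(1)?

First differences -3, 3; second difference 6 = 2a, so a = 3.
Expanding, the m-coefficient is −2ah = -6h; matching it to the data gives h = 3, and then k = -7.
So f(m) = 3(m − 3)² − 7.
f(1) = 3·(-2)² − 7 = 5.

5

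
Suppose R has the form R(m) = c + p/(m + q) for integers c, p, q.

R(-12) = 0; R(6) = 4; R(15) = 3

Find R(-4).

(R(m) − c)(m + q) = p for each data point; the three points give a linear system in c and q, then p follows.
Solving: c = 2, q = 3, p = 18, so R(m) = 2 + 18/(m + 3).
Then R(-4) = 2 + 18/(-1) = -16.

-16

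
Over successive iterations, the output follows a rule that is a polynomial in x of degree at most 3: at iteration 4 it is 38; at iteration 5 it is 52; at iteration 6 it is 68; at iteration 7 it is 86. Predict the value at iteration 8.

Write the value at x as s(x).
First differences: 14, 16, 18. Second differences: 2, 2.
Level-2 differences are constant, so s has degree 2.
Fitting a degree-2 polynomial gives s(x) = x² + 5x + 2.
Then s(8) = 106.

106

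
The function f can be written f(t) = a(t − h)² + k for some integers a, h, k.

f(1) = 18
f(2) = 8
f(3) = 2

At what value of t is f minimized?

4

First differences -10, -6; second difference 4 = 2a, so a = 2.
Expanding, the t-coefficient is −2ah = -4h; matching it to the data gives h = 4, and then k = 0.
So f(t) = 2(t − 4)² + 0.
Hence h = 4.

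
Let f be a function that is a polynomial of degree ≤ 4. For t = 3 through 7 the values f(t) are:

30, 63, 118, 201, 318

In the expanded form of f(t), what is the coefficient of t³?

1

First differences: 33, 55, 83, 117. Second differences: 22, 28, 34. Third differences: 6, 6.
Level-3 differences are constant, so f has degree 3.
Fitting a degree-3 polynomial gives f(t) = t³ - t² + 3t + 3.
The coefficient of t³ is 1.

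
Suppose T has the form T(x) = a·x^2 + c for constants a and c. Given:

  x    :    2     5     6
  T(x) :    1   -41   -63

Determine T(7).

From T(2) = 1 and T(5) = -41: 4a + c = 1 and 25a + c = -41.
Subtracting: 21a = -42, so a = -2; then c = 1 − (-2)·4 = 9.
So T(x) = -2x² + 9, and T(7) = -89.

-89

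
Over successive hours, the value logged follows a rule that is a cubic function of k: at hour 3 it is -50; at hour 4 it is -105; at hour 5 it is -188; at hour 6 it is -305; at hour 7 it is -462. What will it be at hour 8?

-665

Write the value at k as s(k).
Write s(k) = ak³ + bk² + ck + d; the 5 given values yield a linear system in the 4 coefficients.
Solving, s(k) = -k³ - 2k² - 4k + 7.
Then s(8) = -665.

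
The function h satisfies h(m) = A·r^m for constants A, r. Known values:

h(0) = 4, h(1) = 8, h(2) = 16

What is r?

Consecutive ratio: 8/4 = 2, and 16/8 = 2, so r = 2.
Then A·2^0 = 4 gives A = 4, and h(m) = 4·2^m.

2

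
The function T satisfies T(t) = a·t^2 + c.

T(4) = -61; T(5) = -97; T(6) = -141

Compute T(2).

From T(4) = -61 and T(5) = -97: 16a + c = -61 and 25a + c = -97.
Subtracting: 9a = -36, so a = -4; then c = -61 − (-4)·16 = 3.
So T(t) = -4t² + 3, and T(2) = -13.

-13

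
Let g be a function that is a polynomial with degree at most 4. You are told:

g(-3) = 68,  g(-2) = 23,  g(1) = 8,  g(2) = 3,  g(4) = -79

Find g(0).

5

Write g(t) = at^4 + bt³ + ct² + dt + e; the 5 given values yield a linear system in the 5 coefficients.
Solving, the leading coefficient vanishes, and g(t) = -2t³ + 2t² + 3t + 5.
Then g(0) = 5.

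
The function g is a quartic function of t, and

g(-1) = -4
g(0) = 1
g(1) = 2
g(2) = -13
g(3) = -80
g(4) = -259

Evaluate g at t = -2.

First differences: 5, 1, -15, -67, -179. Second differences: -4, -16, -52, -112. Third differences: -12, -36, -60. Fourth differences: -24, -24.
Level-4 differences are constant, so g has degree 4.
Fitting a degree-4 polynomial gives g(t) = -t^4 - t² + 3t + 1.
Then g(-2) = -25.

-25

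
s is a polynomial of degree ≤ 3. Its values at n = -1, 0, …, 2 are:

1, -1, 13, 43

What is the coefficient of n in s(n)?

6

First differences: -2, 14, 30. Second differences: 16, 16.
Level-2 differences are constant, so s has degree 2.
Fitting a degree-2 polynomial gives s(n) = 8n² + 6n - 1.
The coefficient of n is 6.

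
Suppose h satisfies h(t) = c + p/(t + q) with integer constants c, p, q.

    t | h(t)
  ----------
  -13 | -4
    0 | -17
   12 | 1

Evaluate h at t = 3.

28

(h(t) − c)(t + q) = p for each data point; the three points give a linear system in c and q, then p follows.
Solving: c = -2, q = -2, p = 30, so h(t) = -2 + 30/(t − 2).
Then h(3) = -2 + 30/1 = 28.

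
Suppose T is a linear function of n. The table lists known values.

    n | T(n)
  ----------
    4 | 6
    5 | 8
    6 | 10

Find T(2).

First differences: 2, 2.
Level-1 differences are constant, so T has degree 1.
Fitting a degree-1 polynomial gives T(n) = 2n - 2.
Then T(2) = 2.

2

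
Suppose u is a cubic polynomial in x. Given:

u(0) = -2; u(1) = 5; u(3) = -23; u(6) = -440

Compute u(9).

-1739

Write u(x) = ax³ + bx² + cx + d; the 4 given values yield a linear system in the 4 coefficients.
Solving, u(x) = -3x³ + 5x² + 5x - 2.
Then u(9) = -1739.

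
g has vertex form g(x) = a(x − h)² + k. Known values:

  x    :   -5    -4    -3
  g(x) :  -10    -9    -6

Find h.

-5

First differences 1, 3; second difference 2 = 2a, so a = 1.
Expanding, the x-coefficient is −2ah = -2h; matching it to the data gives h = -5, and then k = -10.
So g(x) = 1(x + 5)² − 10.
Hence h = -5.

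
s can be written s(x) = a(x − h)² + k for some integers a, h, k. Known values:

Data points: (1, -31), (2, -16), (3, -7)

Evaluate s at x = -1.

-79

First differences 15, 9; second difference -6 = 2a, so a = -3.
Expanding, the x-coefficient is −2ah = 6h; matching it to the data gives h = 4, and then k = -4.
So s(x) = -3(x − 4)² − 4.
s(-1) = -3·(-5)² − 4 = -79.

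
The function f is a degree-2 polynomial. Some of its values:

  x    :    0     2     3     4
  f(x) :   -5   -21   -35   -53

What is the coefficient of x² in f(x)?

Write f(x) = ax² + bx + c; the 4 given values yield a linear system in the 3 coefficients.
Solving, f(x) = -2x² - 4x - 5.
The coefficient of x² is -2.

-2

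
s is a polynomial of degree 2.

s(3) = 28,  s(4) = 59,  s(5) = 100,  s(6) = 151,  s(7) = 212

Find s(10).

First differences: 31, 41, 51, 61. Second differences: 10, 10, 10.
Level-2 differences are constant, so s has degree 2.
Fitting a degree-2 polynomial gives s(t) = 5t² - 4t - 5.
Then s(10) = 455.

455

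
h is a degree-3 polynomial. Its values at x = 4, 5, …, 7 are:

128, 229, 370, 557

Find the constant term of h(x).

Write h(x) = ax³ + bx² + cx + d; the 4 given values yield a linear system in the 4 coefficients.
Solving, h(x) = x³ + 5x² - 5x + 4.
The constant term is h(0) = 4.

4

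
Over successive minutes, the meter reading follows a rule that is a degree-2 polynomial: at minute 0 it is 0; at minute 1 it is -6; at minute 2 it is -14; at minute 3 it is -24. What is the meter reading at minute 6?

Write the value at m as g(m).
Write g(m) = am² + bm + c; the 4 given values yield a linear system in the 3 coefficients.
Solving, g(m) = -m² - 5m.
Then g(6) = -66.

-66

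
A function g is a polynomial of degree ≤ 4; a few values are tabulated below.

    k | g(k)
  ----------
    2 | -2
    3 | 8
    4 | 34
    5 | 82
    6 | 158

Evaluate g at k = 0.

2

First differences: 10, 26, 48, 76. Second differences: 16, 22, 28. Third differences: 6, 6.
Level-3 differences are constant, so g has degree 3.
Fitting a degree-3 polynomial gives g(k) = k³ - k² - 4k + 2.
Then g(0) = 2.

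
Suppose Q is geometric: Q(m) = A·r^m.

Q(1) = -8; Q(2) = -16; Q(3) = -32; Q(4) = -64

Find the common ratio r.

2

Consecutive ratio: -16/(-8) = 2, and -32/(-16) = 2, so r = 2.
Then A·2^1 = -8 gives A = -4, and Q(m) = -4·2^m.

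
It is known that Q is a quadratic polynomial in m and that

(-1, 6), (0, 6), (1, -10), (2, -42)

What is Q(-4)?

First differences: 0, -16, -32. Second differences: -16, -16.
Level-2 differences are constant, so Q has degree 2.
Fitting a degree-2 polynomial gives Q(m) = -8m² - 8m + 6.
Then Q(-4) = -90.

-90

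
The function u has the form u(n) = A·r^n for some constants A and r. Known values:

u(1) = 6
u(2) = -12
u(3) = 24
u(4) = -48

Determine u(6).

Consecutive ratio: -12/6 = -2, and 24/(-12) = -2, so r = -2.
Then A·(-2)^1 = 6 gives A = -3, and u(n) = -3·(-2)^n.
u(6) = -3·(-2)^6 = -192.

-192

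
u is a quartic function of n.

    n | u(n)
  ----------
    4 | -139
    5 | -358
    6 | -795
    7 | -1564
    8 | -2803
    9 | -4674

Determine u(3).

-48

Write u(n) = an^4 + bn³ + cn² + dn + e; the 6 given values yield a linear system in the 5 coefficients.
Solving, u(n) = -n^4 + 3n³ - 3n² - 6n - 3.
Then u(3) = -48.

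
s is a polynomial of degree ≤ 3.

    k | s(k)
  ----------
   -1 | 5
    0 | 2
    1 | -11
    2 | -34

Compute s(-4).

First differences: -3, -13, -23. Second differences: -10, -10.
Level-2 differences are constant, so s has degree 2.
Fitting a degree-2 polynomial gives s(k) = -5k² - 8k + 2.
Then s(-4) = -46.

-46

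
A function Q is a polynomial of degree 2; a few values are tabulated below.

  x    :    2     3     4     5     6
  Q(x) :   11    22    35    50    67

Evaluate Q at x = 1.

2

First differences: 11, 13, 15, 17. Second differences: 2, 2, 2.
Level-2 differences are constant, so Q has degree 2.
Fitting a degree-2 polynomial gives Q(x) = x² + 6x - 5.
Then Q(1) = 2.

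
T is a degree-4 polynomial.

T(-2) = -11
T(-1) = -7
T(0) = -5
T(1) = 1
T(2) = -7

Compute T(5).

Write T(t) = at^4 + bt³ + ct² + dt + e; the 5 given values yield a linear system in the 5 coefficients.
Solving, T(t) = -t^4 - t³ + 3t² + 5t - 5.
Then T(5) = -655.

-655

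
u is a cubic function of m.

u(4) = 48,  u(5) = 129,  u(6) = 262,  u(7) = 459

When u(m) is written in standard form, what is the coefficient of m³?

2

Write u(m) = am³ + bm² + cm + d; the 4 given values yield a linear system in the 4 coefficients.
Solving, u(m) = 2m³ - 4m² - 5m + 4.
The coefficient of m³ is 2.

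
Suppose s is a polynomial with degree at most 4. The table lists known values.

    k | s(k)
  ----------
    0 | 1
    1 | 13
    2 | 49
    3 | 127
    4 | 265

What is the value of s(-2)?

Write s(k) = ak^4 + bk³ + ck² + dk + e; the 5 given values yield a linear system in the 5 coefficients.
Solving, the leading coefficient vanishes, and s(k) = 3k³ + 3k² + 6k + 1.
Then s(-2) = -23.

-23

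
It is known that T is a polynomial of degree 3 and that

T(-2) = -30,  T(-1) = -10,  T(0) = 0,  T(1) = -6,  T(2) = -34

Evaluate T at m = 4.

Write T(m) = am³ + bm² + cm + d; the 5 given values yield a linear system in the 4 coefficients.
Solving, T(m) = -m³ - 8m² + 3m.
Then T(4) = -180.

-180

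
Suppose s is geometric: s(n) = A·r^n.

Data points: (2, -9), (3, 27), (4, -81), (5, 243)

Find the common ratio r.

Consecutive ratio: 27/(-9) = -3, and -81/27 = -3, so r = -3.
Then A·(-3)^2 = -9 gives A = -1, and s(n) = -1·(-3)^n.

-3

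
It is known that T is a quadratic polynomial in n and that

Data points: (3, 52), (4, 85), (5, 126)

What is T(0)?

Write T(n) = an² + bn + c; the 3 given values yield a linear system in the 3 coefficients.
Solving, T(n) = 4n² + 5n + 1.
The constant term is T(0) = 1.

1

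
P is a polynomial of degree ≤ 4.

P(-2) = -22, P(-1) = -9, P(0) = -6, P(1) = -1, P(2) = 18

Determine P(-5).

Write P(n) = an^4 + bn³ + cn² + dn + e; the 5 given values yield a linear system in the 5 coefficients.
Solving, the leading coefficient vanishes, and P(n) = 2n³ + n² + 2n - 6.
Then P(-5) = -241.

-241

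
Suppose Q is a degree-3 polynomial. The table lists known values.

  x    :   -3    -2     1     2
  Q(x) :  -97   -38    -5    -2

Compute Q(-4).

-200

Write Q(x) = ax³ + bx² + cx + d; the 4 given values yield a linear system in the 4 coefficients.
Solving, Q(x) = 2x³ - 4x² + x - 4.
Then Q(-4) = -200.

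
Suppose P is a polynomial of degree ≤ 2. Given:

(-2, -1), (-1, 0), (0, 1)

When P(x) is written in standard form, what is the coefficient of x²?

First differences: 1, 1.
Level-1 differences are constant, so P has degree 1.
Fitting a degree-1 polynomial gives P(x) = x + 1.
The coefficient of x² is 0.

0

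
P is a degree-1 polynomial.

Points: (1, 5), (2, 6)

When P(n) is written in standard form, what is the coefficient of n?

1

Write P(n) = an + b; the 2 given values yield a linear system in the 2 coefficients.
Solving, P(n) = n + 4.
The coefficient of n is 1.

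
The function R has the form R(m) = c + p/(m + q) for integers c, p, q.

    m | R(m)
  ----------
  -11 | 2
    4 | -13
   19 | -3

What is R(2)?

(R(m) − c)(m + q) = p for each data point; the three points give a linear system in c and q, then p follows.
Solving: c = -1, q = -1, p = -36, so R(m) = -1 − 36/(m − 1).
Then R(2) = -1 − 36/1 = -37.

-37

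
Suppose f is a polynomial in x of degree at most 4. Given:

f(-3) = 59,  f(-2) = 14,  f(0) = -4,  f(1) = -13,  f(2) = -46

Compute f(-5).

311

Write f(x) = ax^4 + bx³ + cx² + dx + e; the 5 given values yield a linear system in the 5 coefficients.
Solving, the leading coefficient vanishes, and f(x) = -3x³ - 3x² - 3x - 4.
Then f(-5) = 311.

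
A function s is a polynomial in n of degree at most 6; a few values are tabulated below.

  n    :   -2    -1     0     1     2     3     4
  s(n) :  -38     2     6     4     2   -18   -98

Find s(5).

Write s(n) = an^6 + bn^5 + cn^4 + dn³ + en² + pn + q; the 7 given values yield a linear system in the 7 coefficients.
Solving, the top 2 coefficients vanish, and s(n) = -n^4 + 3n³ - 2n² - 2n + 6.
Then s(5) = -304.

-304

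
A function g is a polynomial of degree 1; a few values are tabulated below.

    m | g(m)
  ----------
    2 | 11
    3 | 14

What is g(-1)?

Write g(m) = am + b; the 2 given values yield a linear system in the 2 coefficients.
Solving, g(m) = 3m + 5.
Then g(-1) = 2.

2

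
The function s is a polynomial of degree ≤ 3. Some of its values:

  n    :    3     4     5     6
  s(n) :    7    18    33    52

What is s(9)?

First differences: 11, 15, 19. Second differences: 4, 4.
Level-2 differences are constant, so s has degree 2.
Fitting a degree-2 polynomial gives s(n) = 2n² - 3n - 2.
Then s(9) = 133.

133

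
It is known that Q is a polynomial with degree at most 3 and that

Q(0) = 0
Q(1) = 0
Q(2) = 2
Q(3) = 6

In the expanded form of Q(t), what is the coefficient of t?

First differences: 0, 2, 4. Second differences: 2, 2.
Level-2 differences are constant, so Q has degree 2.
Fitting a degree-2 polynomial gives Q(t) = t² - t.
The coefficient of t is -1.

-1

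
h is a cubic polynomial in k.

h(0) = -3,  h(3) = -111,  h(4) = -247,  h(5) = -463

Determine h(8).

-1771

Write h(k) = ak³ + bk² + ck + d; the 4 given values yield a linear system in the 4 coefficients.
Solving, h(k) = -3k³ - 4k² + 3k - 3.
Then h(8) = -1771.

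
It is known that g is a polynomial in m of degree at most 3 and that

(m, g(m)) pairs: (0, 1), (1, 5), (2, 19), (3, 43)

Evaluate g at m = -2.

23

First differences: 4, 14, 24. Second differences: 10, 10.
Level-2 differences are constant, so g has degree 2.
Fitting a degree-2 polynomial gives g(m) = 5m² - m + 1.
Then g(-2) = 23.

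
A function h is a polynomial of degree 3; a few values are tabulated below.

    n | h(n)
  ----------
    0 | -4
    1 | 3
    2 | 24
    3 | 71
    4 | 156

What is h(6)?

Write h(n) = an³ + bn² + cn + d; the 5 given values yield a linear system in the 4 coefficients.
Solving, h(n) = 2n³ + n² + 4n - 4.
Then h(6) = 488.

488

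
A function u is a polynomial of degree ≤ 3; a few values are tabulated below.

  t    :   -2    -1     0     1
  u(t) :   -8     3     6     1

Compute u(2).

First differences: 11, 3, -5. Second differences: -8, -8.
Level-2 differences are constant, so u has degree 2.
Fitting a degree-2 polynomial gives u(t) = -4t² - t + 6.
Then u(2) = -12.

-12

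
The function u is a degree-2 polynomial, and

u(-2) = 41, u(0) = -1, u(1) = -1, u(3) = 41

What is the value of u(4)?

83

Write u(n) = an² + bn + c; the 4 given values yield a linear system in the 3 coefficients.
Solving, u(n) = 7n² - 7n - 1.
Then u(4) = 83.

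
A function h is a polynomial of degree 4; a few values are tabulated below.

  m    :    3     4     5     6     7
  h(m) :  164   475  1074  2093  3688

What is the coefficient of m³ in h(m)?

4

Write h(m) = am^4 + bm³ + cm² + dm + e; the 5 given values yield a linear system in the 5 coefficients.
Solving, h(m) = m^4 + 4m³ - m² - 5m - 1.
The coefficient of m³ is 4.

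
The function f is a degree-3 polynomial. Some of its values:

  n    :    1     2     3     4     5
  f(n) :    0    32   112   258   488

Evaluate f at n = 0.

-2

First differences: 32, 80, 146, 230. Second differences: 48, 66, 84. Third differences: 18, 18.
Level-3 differences are constant, so f has degree 3.
Fitting a degree-3 polynomial gives f(n) = 3n³ + 6n² - 7n - 2.
Then f(0) = -2.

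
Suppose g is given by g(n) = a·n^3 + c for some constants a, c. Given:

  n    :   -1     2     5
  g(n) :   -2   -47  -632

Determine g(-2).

From g(-1) = -2 and g(2) = -47: -1a + c = -2 and 8a + c = -47.
Subtracting: 9a = -45, so a = -5; then c = -2 − (-5)·(-1) = -7.
So g(n) = -5n³ − 7, and g(-2) = 33.

33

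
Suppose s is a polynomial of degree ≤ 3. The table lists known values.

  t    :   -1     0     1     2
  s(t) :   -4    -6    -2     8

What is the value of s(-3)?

First differences: -2, 4, 10. Second differences: 6, 6.
Level-2 differences are constant, so s has degree 2.
Fitting a degree-2 polynomial gives s(t) = 3t² + t - 6.
Then s(-3) = 18.

18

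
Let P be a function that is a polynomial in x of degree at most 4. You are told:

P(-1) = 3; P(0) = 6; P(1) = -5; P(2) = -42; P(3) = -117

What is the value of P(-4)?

Write P(x) = ax^4 + bx³ + cx² + dx + e; the 5 given values yield a linear system in the 5 coefficients.
Solving, the leading coefficient vanishes, and P(x) = -2x³ - 7x² - 2x + 6.
Then P(-4) = 30.

30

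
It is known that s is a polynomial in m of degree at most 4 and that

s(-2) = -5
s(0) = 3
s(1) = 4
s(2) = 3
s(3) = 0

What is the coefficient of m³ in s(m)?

0

Write s(m) = am^4 + bm³ + cm² + dm + e; the 5 given values yield a linear system in the 5 coefficients.
Solving, the top 2 coefficients vanish, and s(m) = -m² + 2m + 3.
The coefficient of m³ is 0.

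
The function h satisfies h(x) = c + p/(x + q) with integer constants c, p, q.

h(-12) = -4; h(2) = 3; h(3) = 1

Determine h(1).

(h(x) − c)(x + q) = p for each data point; the three points give a linear system in c and q, then p follows.
Solving: c = -3, q = 0, p = 12, so h(x) = -3 + 12/(x + 0).
Then h(1) = -3 + 12/1 = 9.

9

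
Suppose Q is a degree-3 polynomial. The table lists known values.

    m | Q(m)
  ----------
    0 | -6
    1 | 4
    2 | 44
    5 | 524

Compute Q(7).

1324

Write Q(m) = am³ + bm² + cm + d; the 4 given values yield a linear system in the 4 coefficients.
Solving, Q(m) = 3m³ + 6m² + m - 6.
Then Q(7) = 1324.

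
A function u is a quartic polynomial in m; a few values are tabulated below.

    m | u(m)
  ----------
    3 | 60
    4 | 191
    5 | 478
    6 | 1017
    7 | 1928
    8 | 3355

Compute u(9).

5466

First differences: 131, 287, 539, 911, 1427. Second differences: 156, 252, 372, 516. Third differences: 96, 120, 144. Fourth differences: 24, 24.
Level-4 differences are constant, so u has degree 4.
Extending the table by one column gives the next first difference 2111, so u(9) = 3355 + 2111 = 5466.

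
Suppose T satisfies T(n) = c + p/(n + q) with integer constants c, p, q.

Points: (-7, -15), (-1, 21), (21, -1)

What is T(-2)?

45

(T(n) − c)(n + q) = p for each data point; the three points give a linear system in c and q, then p follows.
Solving: c = -3, q = 3, p = 48, so T(n) = -3 + 48/(n + 3).
Then T(-2) = -3 + 48/1 = 45.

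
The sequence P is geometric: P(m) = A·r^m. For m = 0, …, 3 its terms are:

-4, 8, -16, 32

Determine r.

-2

Consecutive ratio: 8/(-4) = -2, and -16/8 = -2, so r = -2.
Then A·(-2)^0 = -4 gives A = -4, and P(m) = -4·(-2)^m.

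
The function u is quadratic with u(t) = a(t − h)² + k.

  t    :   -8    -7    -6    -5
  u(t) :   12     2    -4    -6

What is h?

-5

First differences -10, -6, -2; second difference 4 = 2a, so a = 2.
Expanding, the t-coefficient is −2ah = -4h; matching it to the data gives h = -5, and then k = -6.
So u(t) = 2(t + 5)² − 6.
Hence h = -5.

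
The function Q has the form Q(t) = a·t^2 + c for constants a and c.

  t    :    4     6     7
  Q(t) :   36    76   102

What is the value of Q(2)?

12

From Q(4) = 36 and Q(6) = 76: 16a + c = 36 and 36a + c = 76.
Subtracting: 20a = 40, so a = 2; then c = 36 − 2·16 = 4.
So Q(t) = 2t² + 4, and Q(2) = 12.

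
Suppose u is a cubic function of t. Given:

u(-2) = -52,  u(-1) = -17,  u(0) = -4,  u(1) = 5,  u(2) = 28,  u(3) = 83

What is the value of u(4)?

188

Write u(t) = at³ + bt² + ct + d; the 6 given values yield a linear system in the 4 coefficients.
Solving, u(t) = 3t³ - 2t² + 8t - 4.
Then u(4) = 188.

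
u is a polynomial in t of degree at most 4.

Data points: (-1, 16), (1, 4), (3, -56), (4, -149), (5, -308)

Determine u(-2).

49

Write u(t) = at^4 + bt³ + ct² + dt + e; the 5 given values yield a linear system in the 5 coefficients.
Solving, the leading coefficient vanishes, and u(t) = -3t³ + 3t² - 3t + 7.
Then u(-2) = 49.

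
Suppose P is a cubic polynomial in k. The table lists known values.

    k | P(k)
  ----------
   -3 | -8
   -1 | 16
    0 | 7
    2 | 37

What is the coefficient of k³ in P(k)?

3

Write P(k) = ak³ + bk² + ck + d; the 4 given values yield a linear system in the 4 coefficients.
Solving, P(k) = 3k³ + 5k² - 7k + 7.
The coefficient of k³ is 3.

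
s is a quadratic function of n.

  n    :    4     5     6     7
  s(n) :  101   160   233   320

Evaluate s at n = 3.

56

First differences: 59, 73, 87. Second differences: 14, 14.
Level-2 differences are constant, so s has degree 2.
Fitting a degree-2 polynomial gives s(n) = 7n² - 4n + 5.
Then s(3) = 56.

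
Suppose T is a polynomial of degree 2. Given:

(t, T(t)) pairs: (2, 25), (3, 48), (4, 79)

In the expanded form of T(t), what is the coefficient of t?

Write T(t) = at² + bt + c; the 3 given values yield a linear system in the 3 coefficients.
Solving, T(t) = 4t² + 3t + 3.
The coefficient of t is 3.

3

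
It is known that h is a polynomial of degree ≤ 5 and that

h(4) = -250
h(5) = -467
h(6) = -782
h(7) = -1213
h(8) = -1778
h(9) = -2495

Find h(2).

First differences: -217, -315, -431, -565, -717. Second differences: -98, -116, -134, -152. Third differences: -18, -18, -18.
Level-3 differences are constant, so h has degree 3.
Fitting a degree-3 polynomial gives h(n) = -3n³ - 4n² + 2n - 2.
Then h(2) = -38.

-38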